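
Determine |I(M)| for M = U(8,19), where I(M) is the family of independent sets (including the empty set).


Independent sets of U(8,19) are all subsets of size <= 8.
Count = (19 choose 0) + (19 choose 1) + (19 choose 2) + (19 choose 3) + (19 choose 4) + (19 choose 5) + (19 choose 6) + (19 choose 7) + (19 choose 8)
     = 1 + 19 + 171 + 969 + 3876 + 11628 + 27132 + 50388 + 75582
     = 169766.

169766


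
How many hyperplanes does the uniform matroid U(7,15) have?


Hyperplanes of U(7,15) are flats of rank 6.
In a uniform matroid, these are exactly the (6)-element subsets.
Count = C(15,6) = 5005.

5005


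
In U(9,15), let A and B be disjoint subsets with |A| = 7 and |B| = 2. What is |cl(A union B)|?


|A union B| = 7 + 2 = 9 (disjoint).
In U(9,15), cl(S) = S if |S| < 9, else cl(S) = E.
Since 9 >= 9, cl(A union B) = E.
|cl(A union B)| = 15.

15


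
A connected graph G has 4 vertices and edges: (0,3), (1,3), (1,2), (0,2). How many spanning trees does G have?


By Kirchhoff's matrix tree theorem, the number of spanning trees equals
the determinant of any cofactor of the Laplacian matrix L.
G has 4 vertices and 4 edges.
Computing the (3 x 3) cofactor determinant gives 4.

4


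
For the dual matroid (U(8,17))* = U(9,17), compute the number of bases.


The dual of U(r,n) is U(n-r, n) = U(9,17).
Bases of U(9,17) are all (9)-element subsets.
|B(M*)| = C(17,9) = 24310.

24310


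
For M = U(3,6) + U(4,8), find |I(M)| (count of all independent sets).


For a direct sum, |I(M1+M2)| = |I(M1)| * |I(M2)|.
|I(U(3,6))| = sum C(6,k) for k=0..3 = 42.
|I(U(4,8))| = sum C(8,k) for k=0..4 = 163.
Total = 42 * 163 = 6846.

6846


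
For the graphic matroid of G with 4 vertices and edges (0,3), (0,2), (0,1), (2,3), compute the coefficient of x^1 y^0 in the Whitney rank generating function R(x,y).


R(x,y) = sum over A in 2^E of x^(r(E)-r(A)) * y^(|A|-r(A)).
G has 4 vertices, 4 edges. r(E) = 3.
Enumerate all 2^4 = 16 subsets.
Count subsets with r(E)-r(A)=1 and |A|-r(A)=0: 6.

6


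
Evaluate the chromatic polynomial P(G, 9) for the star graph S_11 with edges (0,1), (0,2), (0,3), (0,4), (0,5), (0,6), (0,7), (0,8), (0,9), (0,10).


P(tree, k) = k * (k-1)^(10) for any tree on 11 vertices.
P(9) = 9 * 8^10 = 9 * 1073741824 = 9663676416.

9663676416


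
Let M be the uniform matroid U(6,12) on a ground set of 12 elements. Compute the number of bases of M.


Bases of U(6,12) are all 6-element subsets of the 12-element ground set.
Number of bases = C(12,6).
(12 choose 6) = 924.

924


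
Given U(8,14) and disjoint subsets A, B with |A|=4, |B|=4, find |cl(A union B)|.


|A union B| = 4 + 4 = 8 (disjoint).
In U(8,14), cl(S) = S if |S| < 8, else cl(S) = E.
Since 8 >= 8, cl(A union B) = E.
|cl(A union B)| = 14.

14


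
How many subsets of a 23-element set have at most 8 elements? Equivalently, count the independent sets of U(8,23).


Independent sets of U(8,23) are all subsets of size <= 8.
Count = C(23,0) + C(23,1) + C(23,2) + C(23,3) + C(23,4) + C(23,5) + C(23,6) + C(23,7) + C(23,8)
     = 1 + 23 + 253 + 1771 + 8855 + 33649 + 100947 + 245157 + 490314
     = 880970.

880970


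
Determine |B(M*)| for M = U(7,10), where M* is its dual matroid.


The dual of U(r,n) is U(n-r, n) = U(3,10).
Bases of U(3,10) are all (3)-element subsets.
|B(M*)| = C(10,3) = (10 * 9 * 8) / (1 * 2 * 3) = 120.

120


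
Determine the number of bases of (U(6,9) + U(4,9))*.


(M1+M2)* = M1* + M2*.
M1* = U(3,9), bases: C(9,3) = 84.
M2* = U(5,9), bases: C(9,5) = 126.
|B(M*)| = 84 * 126 = 10584.

10584


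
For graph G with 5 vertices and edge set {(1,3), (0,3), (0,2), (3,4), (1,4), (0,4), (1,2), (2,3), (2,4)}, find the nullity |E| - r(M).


Cycle rank (nullity) = |E| - r(M) = |E| - (|V| - c).
|E| = 9, |V| = 5, c = 1.
Nullity = 9 - (5 - 1) = 9 - 4 = 5.

5


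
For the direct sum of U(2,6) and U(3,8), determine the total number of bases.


Bases of a direct sum M1 + M2: |B| = |B(M1)| * |B(M2)|.
|B(U(2,6))| = C(6,2) = 15.
|B(U(3,8))| = C(8,3) = 56.
Total bases = 15 * 56 = 840.

840


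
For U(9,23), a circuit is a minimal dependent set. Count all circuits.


In U(9,23), circuits are the (10)-element subsets.
Any set of 10 elements is dependent, and removing any one element gives
an independent set of size 9, so it is a minimal dependent set.
Number of circuits = C(23,10) = 1144066.

1144066


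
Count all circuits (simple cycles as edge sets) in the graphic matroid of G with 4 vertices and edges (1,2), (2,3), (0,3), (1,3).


A circuit in a graphic matroid = edge set of a simple cycle.
G has 4 vertices and 4 edges.
Enumerating all minimal edge subsets forming cycles...
Total circuits found: 1.

1


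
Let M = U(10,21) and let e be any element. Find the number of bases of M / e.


Contracting e from U(10,21) gives U(9,20).
Bases of U(9,20) = C(20,9) = 167960.

167960


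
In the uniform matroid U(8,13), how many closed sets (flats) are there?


Flats of U(8,13): every subset of size < 8 is a flat, plus E itself.
Count = C(13,0) + C(13,1) + C(13,2) + C(13,3) + C(13,4) + C(13,5) + C(13,6) + C(13,7) + 1
     = 1 + 13 + 78 + 286 + 715 + 1287 + 1716 + 1716 + 1
     = 5813.

5813


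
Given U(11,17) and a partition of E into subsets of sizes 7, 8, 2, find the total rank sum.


r(Ai) = min(|Ai|, 11) for each part.
Sum = min(7,11) + min(8,11) + min(2,11)
    = 7 + 8 + 2
    = 17.

17


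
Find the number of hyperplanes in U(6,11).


Hyperplanes of U(6,11) are flats of rank 5.
In a uniform matroid, these are exactly the (5)-element subsets.
Count = C(11,5) = 11! / (5! * 6!) = 462.

462


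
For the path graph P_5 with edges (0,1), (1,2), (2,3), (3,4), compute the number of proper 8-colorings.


P(P_5, k) = k * (k-1)^(4).
P(8) = 8 * 7^4 = 8 * 2401 = 19208.

19208


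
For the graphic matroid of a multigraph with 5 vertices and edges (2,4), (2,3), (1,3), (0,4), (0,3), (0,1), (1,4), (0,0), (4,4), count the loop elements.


In a graphic matroid, a loop is a self-loop edge (u,u) with rank 0.
Examining all 9 edges for self-loops...
Self-loops found: (0,0), (4,4)
Number of loops = 2.

2


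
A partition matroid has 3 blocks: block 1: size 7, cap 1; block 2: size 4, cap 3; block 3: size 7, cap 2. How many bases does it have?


A basis picks exactly ci elements from block i.
Number of bases = product of C(|Si|, ci).
= C(7,1) * C(4,3) * C(7,2)
= 7 * 4 * 21
= 588.

588


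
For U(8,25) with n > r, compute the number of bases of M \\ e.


Deleting e from U(8,25) gives U(8,24) since n > r.
Bases of U(8,24) = C(24,8) = 24! / (8! * 16!) = 735471.

735471


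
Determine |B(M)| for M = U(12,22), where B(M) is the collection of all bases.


Bases of U(12,22) are all 12-element subsets of the 22-element ground set.
Number of bases = C(22,12).
C(22,12) = 646646.

646646


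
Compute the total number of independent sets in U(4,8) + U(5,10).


For a direct sum, |I(M1+M2)| = |I(M1)| * |I(M2)|.
|I(U(4,8))| = sum C(8,k) for k=0..4 = 163.
|I(U(5,10))| = sum C(10,k) for k=0..5 = 638.
Total = 163 * 638 = 103994.

103994


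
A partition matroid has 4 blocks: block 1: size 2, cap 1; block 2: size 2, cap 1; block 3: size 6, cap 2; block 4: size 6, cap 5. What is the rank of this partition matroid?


Rank of a partition matroid = sum of min(|Si|, ci) for each block.
= min(2,1) + min(2,1) + min(6,2) + min(6,5)
= 1 + 1 + 2 + 5
= 9.

9


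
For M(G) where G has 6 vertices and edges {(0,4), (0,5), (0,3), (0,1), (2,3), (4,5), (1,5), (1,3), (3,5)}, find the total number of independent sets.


An independent set in a graphic matroid is an acyclic edge subset.
G has 6 vertices and 9 edges.
Enumerate all 2^9 = 512 subsets, checking for acyclicity.
Total independent sets = 256.

256


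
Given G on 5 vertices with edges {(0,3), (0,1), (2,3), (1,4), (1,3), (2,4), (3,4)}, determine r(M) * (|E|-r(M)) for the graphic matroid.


r(M) = |V| - c = 5 - 1 = 4.
nullity = |E| - r(M) = 7 - 4 = 3.
Product = 4 * 3 = 12.

12


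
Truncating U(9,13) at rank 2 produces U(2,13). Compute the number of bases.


Truncating U(9,13) to rank 2 gives U(2,13).
Bases of U(2,13) are all 2-element subsets of 13 elements.
Number of bases = C(13,2) = 13! / (2! * 11!) = 78.

78


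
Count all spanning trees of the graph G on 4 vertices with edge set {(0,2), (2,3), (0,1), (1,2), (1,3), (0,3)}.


By Kirchhoff's matrix tree theorem, the number of spanning trees equals
the determinant of any cofactor of the Laplacian matrix L.
G has 4 vertices and 6 edges.
Computing the (3 x 3) cofactor determinant gives 16.

16


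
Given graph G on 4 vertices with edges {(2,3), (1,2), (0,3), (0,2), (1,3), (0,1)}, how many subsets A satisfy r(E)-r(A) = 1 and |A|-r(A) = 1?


R(x,y) = sum over A in 2^E of x^(r(E)-r(A)) * y^(|A|-r(A)).
G has 4 vertices, 6 edges. r(E) = 3.
Enumerate all 2^6 = 64 subsets.
Count subsets with r(E)-r(A)=1 and |A|-r(A)=1: 4.

4


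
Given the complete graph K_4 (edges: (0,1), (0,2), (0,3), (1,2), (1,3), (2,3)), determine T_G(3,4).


T(K_4; x,y) = x^3 + 3x^2 + 4xy + 2x + y^3 + 3y^2 + 2y.
Substituting x=3, y=4:
= 27 + 27 + 48 + 6 + 64 + 48 + 8
= 228.

228


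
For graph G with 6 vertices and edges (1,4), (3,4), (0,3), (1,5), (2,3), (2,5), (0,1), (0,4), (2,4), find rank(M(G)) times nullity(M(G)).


r(M) = |V| - c = 6 - 1 = 5.
nullity = |E| - r(M) = 9 - 5 = 4.
Product = 5 * 4 = 20.

20


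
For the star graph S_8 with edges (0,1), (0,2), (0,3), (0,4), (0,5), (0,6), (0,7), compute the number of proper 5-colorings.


P(tree, k) = k * (k-1)^(7) for any tree on 8 vertices.
P(5) = 5 * 4^7 = 5 * 16384 = 81920.

81920


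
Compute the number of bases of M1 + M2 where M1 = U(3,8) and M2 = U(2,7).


Bases of a direct sum M1 + M2: |B| = |B(M1)| * |B(M2)|.
|B(U(3,8))| = C(8,3) = 56.
|B(U(2,7))| = C(7,2) = 21.
Total bases = 56 * 21 = 1176.

1176


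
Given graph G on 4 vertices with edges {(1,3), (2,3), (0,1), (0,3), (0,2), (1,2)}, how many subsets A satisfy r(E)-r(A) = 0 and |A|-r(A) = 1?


R(x,y) = sum over A in 2^E of x^(r(E)-r(A)) * y^(|A|-r(A)).
G has 4 vertices, 6 edges. r(E) = 3.
Enumerate all 2^6 = 64 subsets.
Count subsets with r(E)-r(A)=0 and |A|-r(A)=1: 15.

15


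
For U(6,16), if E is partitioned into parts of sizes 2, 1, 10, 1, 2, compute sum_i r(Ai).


r(Ai) = min(|Ai|, 6) for each part.
Sum = min(2,6) + min(1,6) + min(10,6) + min(1,6) + min(2,6)
    = 2 + 1 + 6 + 1 + 2
    = 12.

12


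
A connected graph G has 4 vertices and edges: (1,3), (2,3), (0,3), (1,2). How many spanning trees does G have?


By Kirchhoff's matrix tree theorem, the number of spanning trees equals
the determinant of any cofactor of the Laplacian matrix L.
G has 4 vertices and 4 edges.
Computing the (3 x 3) cofactor determinant gives 3.

3


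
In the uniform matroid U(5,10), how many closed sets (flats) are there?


Flats of U(5,10): every subset of size < 5 is a flat, plus E itself.
Count = (10 choose 0) + (10 choose 1) + (10 choose 2) + (10 choose 3) + (10 choose 4) + 1
     = 1 + 10 + 45 + 120 + 210 + 1
     = 387.

387


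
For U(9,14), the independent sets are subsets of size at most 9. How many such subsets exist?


Independent sets of U(9,14) are all subsets of size <= 9.
Count = (14 choose 0) + (14 choose 1) + (14 choose 2) + (14 choose 3) + (14 choose 4) + (14 choose 5) + (14 choose 6) + (14 choose 7) + (14 choose 8) + (14 choose 9)
     = 1 + 14 + 91 + 364 + 1001 + 2002 + 3003 + 3432 + 3003 + 2002
     = 14913.

14913


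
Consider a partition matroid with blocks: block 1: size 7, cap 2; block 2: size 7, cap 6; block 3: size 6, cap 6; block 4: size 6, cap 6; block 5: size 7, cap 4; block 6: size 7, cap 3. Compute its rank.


Rank of a partition matroid = sum of min(|Si|, ci) for each block.
= min(7,2) + min(7,6) + min(6,6) + min(6,6) + min(7,4) + min(7,3)
= 2 + 6 + 6 + 6 + 4 + 3
= 27.

27


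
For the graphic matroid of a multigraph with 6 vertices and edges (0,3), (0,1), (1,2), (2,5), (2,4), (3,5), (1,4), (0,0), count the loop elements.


In a graphic matroid, a loop is a self-loop edge (u,u) with rank 0.
Examining all 8 edges for self-loops...
Self-loops found: (0,0)
Number of loops = 1.

1


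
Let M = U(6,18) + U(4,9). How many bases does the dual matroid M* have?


(M1+M2)* = M1* + M2*.
M1* = U(12,18), bases: C(18,12) = 18564.
M2* = U(5,9), bases: C(9,5) = 126.
|B(M*)| = 18564 * 126 = 2339064.

2339064


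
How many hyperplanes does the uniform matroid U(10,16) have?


Hyperplanes of U(10,16) are flats of rank 9.
In a uniform matroid, these are exactly the (9)-element subsets.
Count = C(16,9) = 11440.

11440


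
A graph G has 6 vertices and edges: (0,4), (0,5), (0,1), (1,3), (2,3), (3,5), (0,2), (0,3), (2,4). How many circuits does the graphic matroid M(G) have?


A circuit in a graphic matroid = edge set of a simple cycle.
G has 6 vertices and 9 edges.
Enumerating all minimal edge subsets forming cycles...
Total circuits found: 10.

10


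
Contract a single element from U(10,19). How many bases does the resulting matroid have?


Contracting e from U(10,19) gives U(9,18).
Bases of U(9,18) = C(18,9) = 18! / (9! * 9!) = 48620.

48620


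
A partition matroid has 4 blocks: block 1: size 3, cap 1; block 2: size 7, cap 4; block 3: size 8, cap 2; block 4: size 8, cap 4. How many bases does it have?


A basis picks exactly ci elements from block i.
Number of bases = product of C(|Si|, ci).
= C(3,1) * C(7,4) * C(8,2) * C(8,4)
= 3 * 35 * 28 * 70
= 205800.

205800


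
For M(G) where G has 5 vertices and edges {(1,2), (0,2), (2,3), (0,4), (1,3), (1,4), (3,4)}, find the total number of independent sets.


An independent set in a graphic matroid is an acyclic edge subset.
G has 5 vertices and 7 edges.
Enumerate all 2^7 = 128 subsets, checking for acyclicity.
Total independent sets = 86.

86


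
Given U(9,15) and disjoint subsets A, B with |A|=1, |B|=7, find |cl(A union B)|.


|A union B| = 1 + 7 = 8 (disjoint).
In U(9,15), cl(S) = S if |S| < 9, else cl(S) = E.
Since 8 < 9, cl(A union B) = A union B.
|cl(A union B)| = 8.

8


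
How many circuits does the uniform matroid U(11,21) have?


In U(11,21), circuits are the (12)-element subsets.
Any set of 12 elements is dependent, and removing any one element gives
an independent set of size 11, so it is a minimal dependent set.
Number of circuits = C(21,12) = 293930.

293930


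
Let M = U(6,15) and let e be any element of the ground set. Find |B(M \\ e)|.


Deleting e from U(6,15) gives U(6,14) since n > r.
Bases of U(6,14) = C(14,6) = 14! / (6! * 8!) = 3003.

3003


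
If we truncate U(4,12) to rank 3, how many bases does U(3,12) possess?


Truncating U(4,12) to rank 3 gives U(3,12).
Bases of U(3,12) are all 3-element subsets of 12 elements.
Number of bases = (12 choose 3) = 220.

220


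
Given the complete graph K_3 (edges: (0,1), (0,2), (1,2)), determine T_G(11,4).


T(K_3; x,y) = x^2 + x + y.
T(11,4) = 121 + 11 + 4 = 136.

136


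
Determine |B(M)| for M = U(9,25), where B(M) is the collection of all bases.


Bases of U(9,25) are all 9-element subsets of the 25-element ground set.
Number of bases = C(25,9).
(25 choose 9) = 2042975.

2042975


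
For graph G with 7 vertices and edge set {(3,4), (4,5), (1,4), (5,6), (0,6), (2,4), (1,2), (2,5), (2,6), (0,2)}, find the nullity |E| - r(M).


Cycle rank (nullity) = |E| - r(M) = |E| - (|V| - c).
|E| = 10, |V| = 7, c = 1.
Nullity = 10 - (7 - 1) = 10 - 6 = 4.

4


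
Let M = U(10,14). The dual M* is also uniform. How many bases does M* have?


The dual of U(r,n) is U(n-r, n) = U(4,14).
Bases of U(4,14) are all (4)-element subsets.
|B(M*)| = (14 choose 4) = 1001.

1001


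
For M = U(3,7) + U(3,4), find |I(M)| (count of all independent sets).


For a direct sum, |I(M1+M2)| = |I(M1)| * |I(M2)|.
|I(U(3,7))| = sum C(7,k) for k=0..3 = 64.
|I(U(3,4))| = sum C(4,k) for k=0..3 = 15.
Total = 64 * 15 = 960.

960


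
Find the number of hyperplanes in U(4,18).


Hyperplanes of U(4,18) are flats of rank 3.
In a uniform matroid, these are exactly the (3)-element subsets.
Count = C(18,3) = (18 * 17 * 16) / (1 * 2 * 3) = 816.

816


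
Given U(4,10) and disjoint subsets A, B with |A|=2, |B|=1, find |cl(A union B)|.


|A union B| = 2 + 1 = 3 (disjoint).
In U(4,10), cl(S) = S if |S| < 4, else cl(S) = E.
Since 3 < 4, cl(A union B) = A union B.
|cl(A union B)| = 3.

3


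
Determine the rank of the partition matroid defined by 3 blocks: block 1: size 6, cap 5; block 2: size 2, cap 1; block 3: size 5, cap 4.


Rank of a partition matroid = sum of min(|Si|, ci) for each block.
= min(6,5) + min(2,1) + min(5,4)
= 5 + 1 + 4
= 10.

10


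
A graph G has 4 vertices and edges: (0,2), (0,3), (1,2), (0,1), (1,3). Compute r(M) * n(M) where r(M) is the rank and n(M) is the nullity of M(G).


r(M) = |V| - c = 4 - 1 = 3.
nullity = |E| - r(M) = 5 - 3 = 2.
Product = 3 * 2 = 6.

6


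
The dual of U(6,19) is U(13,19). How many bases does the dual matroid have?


The dual of U(r,n) is U(n-r, n) = U(13,19).
Bases of U(13,19) are all (13)-element subsets.
|B(M*)| = C(19,13) = 27132.

27132


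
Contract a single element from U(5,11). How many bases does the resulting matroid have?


Contracting e from U(5,11) gives U(4,10).
Bases of U(4,10) = (10 choose 4) = 210.

210


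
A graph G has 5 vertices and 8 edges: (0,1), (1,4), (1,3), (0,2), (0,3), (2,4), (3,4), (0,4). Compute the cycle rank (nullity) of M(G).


Cycle rank (nullity) = |E| - r(M) = |E| - (|V| - c).
|E| = 8, |V| = 5, c = 1.
Nullity = 8 - (5 - 1) = 8 - 4 = 4.

4


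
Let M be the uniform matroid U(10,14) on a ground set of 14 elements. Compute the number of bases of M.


Bases of U(10,14) are all 10-element subsets of the 14-element ground set.
Number of bases = C(14,10).
(14 choose 10) = 1001.

1001


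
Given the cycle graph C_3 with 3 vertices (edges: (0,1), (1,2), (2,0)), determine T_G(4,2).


T(C_3; x,y) = x + x^2 + ... + x^(2) + y.
T(4,2) = 4^1 + 4^2 + 2
= 4 + 16 + 2
= 22.

22


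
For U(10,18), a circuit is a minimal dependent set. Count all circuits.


In U(10,18), circuits are the (11)-element subsets.
Any set of 11 elements is dependent, and removing any one element gives
an independent set of size 10, so it is a minimal dependent set.
Number of circuits = C(18,11) = 18! / (11! * 7!) = 31824.

31824


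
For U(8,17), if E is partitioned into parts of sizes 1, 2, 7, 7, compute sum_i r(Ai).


r(Ai) = min(|Ai|, 8) for each part.
Sum = min(1,8) + min(2,8) + min(7,8) + min(7,8)
    = 1 + 2 + 7 + 7
    = 17.

17


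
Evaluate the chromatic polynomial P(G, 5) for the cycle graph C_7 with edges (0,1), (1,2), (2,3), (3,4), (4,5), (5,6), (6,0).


P(C_7, k) = (k-1)^7 + (-1)^7*(k-1).
P(5) = (4)^7 - 4
= 16384 - 4 = 16380.

16380


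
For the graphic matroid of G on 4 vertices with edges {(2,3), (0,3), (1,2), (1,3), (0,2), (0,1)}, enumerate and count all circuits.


A circuit in a graphic matroid = edge set of a simple cycle.
G has 4 vertices and 6 edges.
Enumerating all minimal edge subsets forming cycles...
Total circuits found: 7.

7


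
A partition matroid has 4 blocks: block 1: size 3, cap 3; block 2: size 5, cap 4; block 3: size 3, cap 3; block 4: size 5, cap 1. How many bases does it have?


A basis picks exactly ci elements from block i.
Number of bases = product of C(|Si|, ci).
= C(3,3) * C(5,4) * C(3,3) * C(5,1)
= 1 * 5 * 1 * 5
= 25.

25


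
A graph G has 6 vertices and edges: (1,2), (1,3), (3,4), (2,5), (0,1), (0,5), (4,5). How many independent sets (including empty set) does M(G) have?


An independent set in a graphic matroid is an acyclic edge subset.
G has 6 vertices and 7 edges.
Enumerate all 2^7 = 128 subsets, checking for acyclicity.
Total independent sets = 114.

114


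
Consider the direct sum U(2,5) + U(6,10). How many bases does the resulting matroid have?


Bases of a direct sum M1 + M2: |B| = |B(M1)| * |B(M2)|.
|B(U(2,5))| = C(5,2) = 10.
|B(U(6,10))| = C(10,6) = 210.
Total bases = 10 * 210 = 2100.

2100


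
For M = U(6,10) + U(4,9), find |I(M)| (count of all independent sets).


For a direct sum, |I(M1+M2)| = |I(M1)| * |I(M2)|.
|I(U(6,10))| = sum C(10,k) for k=0..6 = 848.
|I(U(4,9))| = sum C(9,k) for k=0..4 = 256.
Total = 848 * 256 = 217088.

217088


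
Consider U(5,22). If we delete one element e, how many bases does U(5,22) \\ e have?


Deleting e from U(5,22) gives U(5,21) since n > r.
Bases of U(5,21) = (21 choose 5) = 20349.

20349


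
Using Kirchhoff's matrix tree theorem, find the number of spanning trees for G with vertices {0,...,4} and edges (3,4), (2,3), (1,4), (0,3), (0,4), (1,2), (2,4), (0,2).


By Kirchhoff's matrix tree theorem, the number of spanning trees equals
the determinant of any cofactor of the Laplacian matrix L.
G has 5 vertices and 8 edges.
Computing the (4 x 4) cofactor determinant gives 40.

40


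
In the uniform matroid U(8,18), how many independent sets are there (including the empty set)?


Independent sets of U(8,18) are all subsets of size <= 8.
Count = C(18,0) + C(18,1) + C(18,2) + C(18,3) + C(18,4) + C(18,5) + C(18,6) + C(18,7) + C(18,8)
     = 1 + 18 + 153 + 816 + 3060 + 8568 + 18564 + 31824 + 43758
     = 106762.

106762


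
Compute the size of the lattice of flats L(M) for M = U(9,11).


Flats of U(9,11): every subset of size < 9 is a flat, plus E itself.
Count = C(11,0) + C(11,1) + C(11,2) + C(11,3) + C(11,4) + C(11,5) + C(11,6) + C(11,7) + C(11,8) + 1
     = 1 + 11 + 55 + 165 + 330 + 462 + 462 + 330 + 165 + 1
     = 1982.

1982


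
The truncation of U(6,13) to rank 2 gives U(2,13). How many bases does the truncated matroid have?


Truncating U(6,13) to rank 2 gives U(2,13).
Bases of U(2,13) are all 2-element subsets of 13 elements.
Number of bases = (13 choose 2) = 78.

78


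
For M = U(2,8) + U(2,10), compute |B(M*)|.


(M1+M2)* = M1* + M2*.
M1* = U(6,8), bases: C(8,6) = 28.
M2* = U(8,10), bases: C(10,8) = 45.
|B(M*)| = 28 * 45 = 1260.

1260


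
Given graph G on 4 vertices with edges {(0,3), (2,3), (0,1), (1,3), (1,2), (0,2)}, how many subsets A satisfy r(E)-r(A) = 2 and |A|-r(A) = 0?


R(x,y) = sum over A in 2^E of x^(r(E)-r(A)) * y^(|A|-r(A)).
G has 4 vertices, 6 edges. r(E) = 3.
Enumerate all 2^6 = 64 subsets.
Count subsets with r(E)-r(A)=2 and |A|-r(A)=0: 6.

6


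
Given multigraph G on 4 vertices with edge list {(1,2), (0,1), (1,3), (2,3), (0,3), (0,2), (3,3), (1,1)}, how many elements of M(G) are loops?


In a graphic matroid, a loop is a self-loop edge (u,u) with rank 0.
Examining all 8 edges for self-loops...
Self-loops found: (3,3), (1,1)
Number of loops = 2.

2


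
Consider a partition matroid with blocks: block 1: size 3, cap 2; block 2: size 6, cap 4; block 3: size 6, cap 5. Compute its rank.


Rank of a partition matroid = sum of min(|Si|, ci) for each block.
= min(3,2) + min(6,4) + min(6,5)
= 2 + 4 + 5
= 11.

11


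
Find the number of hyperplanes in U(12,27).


Hyperplanes of U(12,27) are flats of rank 11.
In a uniform matroid, these are exactly the (11)-element subsets.
Count = C(27,11) = 13037895.

13037895


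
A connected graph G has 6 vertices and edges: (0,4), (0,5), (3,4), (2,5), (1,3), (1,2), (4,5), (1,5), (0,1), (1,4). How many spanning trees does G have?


By Kirchhoff's matrix tree theorem, the number of spanning trees equals
the determinant of any cofactor of the Laplacian matrix L.
G has 6 vertices and 10 edges.
Computing the (5 x 5) cofactor determinant gives 99.

99


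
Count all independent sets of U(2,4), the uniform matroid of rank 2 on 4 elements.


Independent sets of U(2,4) are all subsets of size <= 2.
Count = (4 choose 0) + (4 choose 1) + (4 choose 2)
     = 1 + 4 + 6
     = 11.

11


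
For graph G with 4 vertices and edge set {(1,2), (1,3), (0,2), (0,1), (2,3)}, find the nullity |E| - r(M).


Cycle rank (nullity) = |E| - r(M) = |E| - (|V| - c).
|E| = 5, |V| = 4, c = 1.
Nullity = 5 - (4 - 1) = 5 - 3 = 2.

2


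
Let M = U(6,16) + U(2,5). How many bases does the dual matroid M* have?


(M1+M2)* = M1* + M2*.
M1* = U(10,16), bases: C(16,10) = 8008.
M2* = U(3,5), bases: C(5,3) = 10.
|B(M*)| = 8008 * 10 = 80080.

80080


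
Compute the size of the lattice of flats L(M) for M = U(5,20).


Flats of U(5,20): every subset of size < 5 is a flat, plus E itself.
Count = C(20,0) + C(20,1) + C(20,2) + C(20,3) + C(20,4) + 1
     = 1 + 20 + 190 + 1140 + 4845 + 1
     = 6197.

6197


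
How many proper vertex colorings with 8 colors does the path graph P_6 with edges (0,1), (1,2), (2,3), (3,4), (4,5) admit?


P(P_6, k) = k * (k-1)^(5).
P(8) = 8 * 7^5 = 8 * 16807 = 134456.

134456


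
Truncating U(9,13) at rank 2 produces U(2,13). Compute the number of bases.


Truncating U(9,13) to rank 2 gives U(2,13).
Bases of U(2,13) are all 2-element subsets of 13 elements.
Number of bases = (13 choose 2) = 78.

78


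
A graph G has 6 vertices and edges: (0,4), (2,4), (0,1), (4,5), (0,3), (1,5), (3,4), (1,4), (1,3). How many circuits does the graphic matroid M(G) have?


A circuit in a graphic matroid = edge set of a simple cycle.
G has 6 vertices and 9 edges.
Enumerating all minimal edge subsets forming cycles...
Total circuits found: 12.

12


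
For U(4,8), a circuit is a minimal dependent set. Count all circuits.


In U(4,8), circuits are the (5)-element subsets.
Any set of 5 elements is dependent, and removing any one element gives
an independent set of size 4, so it is a minimal dependent set.
Number of circuits = C(8,5) = 8! / (5! * 3!) = 56.

56


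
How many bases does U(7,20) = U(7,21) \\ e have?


Deleting e from U(7,21) gives U(7,20) since n > r.
Bases of U(7,20) = C(20,7) = 20! / (7! * 13!) = 77520.

77520


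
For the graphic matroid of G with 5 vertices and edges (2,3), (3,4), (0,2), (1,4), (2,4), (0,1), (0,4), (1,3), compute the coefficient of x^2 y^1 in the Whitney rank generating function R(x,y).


R(x,y) = sum over A in 2^E of x^(r(E)-r(A)) * y^(|A|-r(A)).
G has 5 vertices, 8 edges. r(E) = 4.
Enumerate all 2^8 = 256 subsets.
Count subsets with r(E)-r(A)=2 and |A|-r(A)=1: 4.

4


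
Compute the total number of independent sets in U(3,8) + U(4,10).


For a direct sum, |I(M1+M2)| = |I(M1)| * |I(M2)|.
|I(U(3,8))| = sum C(8,k) for k=0..3 = 93.
|I(U(4,10))| = sum C(10,k) for k=0..4 = 386.
Total = 93 * 386 = 35898.

35898


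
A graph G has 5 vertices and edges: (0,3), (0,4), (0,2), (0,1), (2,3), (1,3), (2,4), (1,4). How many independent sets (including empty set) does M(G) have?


An independent set in a graphic matroid is an acyclic edge subset.
G has 5 vertices and 8 edges.
Enumerate all 2^8 = 256 subsets, checking for acyclicity.
Total independent sets = 134.

134


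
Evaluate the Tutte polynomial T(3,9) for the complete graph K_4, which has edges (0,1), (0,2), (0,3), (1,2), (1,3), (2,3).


T(K_4; x,y) = x^3 + 3x^2 + 4xy + 2x + y^3 + 3y^2 + 2y.
Substituting x=3, y=9:
= 27 + 27 + 108 + 6 + 729 + 243 + 18
= 1158.

1158


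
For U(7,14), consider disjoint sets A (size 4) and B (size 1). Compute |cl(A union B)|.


|A union B| = 4 + 1 = 5 (disjoint).
In U(7,14), cl(S) = S if |S| < 7, else cl(S) = E.
Since 5 < 7, cl(A union B) = A union B.
|cl(A union B)| = 5.

5


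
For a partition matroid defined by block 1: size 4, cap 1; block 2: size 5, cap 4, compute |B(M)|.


A basis picks exactly ci elements from block i.
Number of bases = product of C(|Si|, ci).
= C(4,1) * C(5,4)
= 4 * 5
= 20.

20


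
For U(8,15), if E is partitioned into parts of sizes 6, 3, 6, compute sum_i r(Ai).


r(Ai) = min(|Ai|, 8) for each part.
Sum = min(6,8) + min(3,8) + min(6,8)
    = 6 + 3 + 6
    = 15.

15


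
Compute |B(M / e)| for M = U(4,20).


Contracting e from U(4,20) gives U(3,19).
Bases of U(3,19) = (19 choose 3) = 969.

969


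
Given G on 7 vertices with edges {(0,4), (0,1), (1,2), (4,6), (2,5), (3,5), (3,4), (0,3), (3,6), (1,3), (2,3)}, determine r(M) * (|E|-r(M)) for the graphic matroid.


r(M) = |V| - c = 7 - 1 = 6.
nullity = |E| - r(M) = 11 - 6 = 5.
Product = 6 * 5 = 30.

30


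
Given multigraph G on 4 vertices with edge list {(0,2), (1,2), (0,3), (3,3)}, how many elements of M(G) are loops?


In a graphic matroid, a loop is a self-loop edge (u,u) with rank 0.
Examining all 4 edges for self-loops...
Self-loops found: (3,3)
Number of loops = 1.

1


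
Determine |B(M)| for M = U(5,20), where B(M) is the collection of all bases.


Bases of U(5,20) are all 5-element subsets of the 20-element ground set.
Number of bases = C(20,5).
(20 choose 5) = 15504.

15504


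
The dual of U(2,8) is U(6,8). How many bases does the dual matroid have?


The dual of U(r,n) is U(n-r, n) = U(6,8).
Bases of U(6,8) are all (6)-element subsets.
|B(M*)| = (8 choose 6) = 28.

28


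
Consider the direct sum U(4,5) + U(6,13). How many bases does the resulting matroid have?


Bases of a direct sum M1 + M2: |B| = |B(M1)| * |B(M2)|.
|B(U(4,5))| = C(5,4) = 5.
|B(U(6,13))| = C(13,6) = 1716.
Total bases = 5 * 1716 = 8580.

8580


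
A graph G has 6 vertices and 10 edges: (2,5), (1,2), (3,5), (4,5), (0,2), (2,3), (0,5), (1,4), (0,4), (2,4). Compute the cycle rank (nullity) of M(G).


Cycle rank (nullity) = |E| - r(M) = |E| - (|V| - c).
|E| = 10, |V| = 6, c = 1.
Nullity = 10 - (6 - 1) = 10 - 5 = 5.

5


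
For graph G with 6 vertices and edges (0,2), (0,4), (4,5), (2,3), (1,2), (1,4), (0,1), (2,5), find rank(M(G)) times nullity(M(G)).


r(M) = |V| - c = 6 - 1 = 5.
nullity = |E| - r(M) = 8 - 5 = 3.
Product = 5 * 3 = 15.

15


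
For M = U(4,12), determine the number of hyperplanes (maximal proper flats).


Hyperplanes of U(4,12) are flats of rank 3.
In a uniform matroid, these are exactly the (3)-element subsets.
Count = C(12,3) = (12 * 11 * 10) / (1 * 2 * 3) = 220.

220


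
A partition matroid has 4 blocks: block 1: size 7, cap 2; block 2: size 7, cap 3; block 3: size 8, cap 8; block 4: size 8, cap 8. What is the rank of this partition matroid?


Rank of a partition matroid = sum of min(|Si|, ci) for each block.
= min(7,2) + min(7,3) + min(8,8) + min(8,8)
= 2 + 3 + 8 + 8
= 21.

21


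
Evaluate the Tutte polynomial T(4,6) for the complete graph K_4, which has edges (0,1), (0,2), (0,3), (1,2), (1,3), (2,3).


T(K_4; x,y) = x^3 + 3x^2 + 4xy + 2x + y^3 + 3y^2 + 2y.
Substituting x=4, y=6:
= 64 + 48 + 96 + 8 + 216 + 108 + 12
= 552.

552


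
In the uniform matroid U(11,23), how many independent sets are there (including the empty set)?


Independent sets of U(11,23) are all subsets of size <= 11.
Count = C(23,0) + C(23,1) + C(23,2) + C(23,3) + C(23,4) + C(23,5) + C(23,6) + C(23,7) + C(23,8) + C(23,9) + C(23,10) + C(23,11)
     = 1 + 23 + 253 + 1771 + 8855 + 33649 + 100947 + 245157 + 490314 + 817190 + 1144066 + 1352078
     = 4194304.

4194304


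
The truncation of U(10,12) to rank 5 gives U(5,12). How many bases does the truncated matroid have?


Truncating U(10,12) to rank 5 gives U(5,12).
Bases of U(5,12) are all 5-element subsets of 12 elements.
Number of bases = C(12,5) = 792.

792


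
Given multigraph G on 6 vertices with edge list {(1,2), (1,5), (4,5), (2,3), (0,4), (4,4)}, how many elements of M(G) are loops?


In a graphic matroid, a loop is a self-loop edge (u,u) with rank 0.
Examining all 6 edges for self-loops...
Self-loops found: (4,4)
Number of loops = 1.

1


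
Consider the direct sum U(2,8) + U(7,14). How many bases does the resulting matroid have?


Bases of a direct sum M1 + M2: |B| = |B(M1)| * |B(M2)|.
|B(U(2,8))| = C(8,2) = 28.
|B(U(7,14))| = C(14,7) = 3432.
Total bases = 28 * 3432 = 96096.

96096


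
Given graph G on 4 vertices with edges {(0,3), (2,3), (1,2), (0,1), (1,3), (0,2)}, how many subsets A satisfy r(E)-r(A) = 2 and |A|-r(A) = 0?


R(x,y) = sum over A in 2^E of x^(r(E)-r(A)) * y^(|A|-r(A)).
G has 4 vertices, 6 edges. r(E) = 3.
Enumerate all 2^6 = 64 subsets.
Count subsets with r(E)-r(A)=2 and |A|-r(A)=0: 6.

6


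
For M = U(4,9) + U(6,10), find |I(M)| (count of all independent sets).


For a direct sum, |I(M1+M2)| = |I(M1)| * |I(M2)|.
|I(U(4,9))| = sum C(9,k) for k=0..4 = 256.
|I(U(6,10))| = sum C(10,k) for k=0..6 = 848.
Total = 256 * 848 = 217088.

217088


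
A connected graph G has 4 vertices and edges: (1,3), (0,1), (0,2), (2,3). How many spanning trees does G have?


By Kirchhoff's matrix tree theorem, the number of spanning trees equals
the determinant of any cofactor of the Laplacian matrix L.
G has 4 vertices and 4 edges.
Computing the (3 x 3) cofactor determinant gives 4.

4


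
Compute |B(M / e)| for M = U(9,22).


Contracting e from U(9,22) gives U(8,21).
Bases of U(8,21) = C(21,8) = 21! / (8! * 13!) = 203490.

203490


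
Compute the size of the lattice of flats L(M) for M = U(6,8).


Flats of U(6,8): every subset of size < 6 is a flat, plus E itself.
Count = (8 choose 0) + (8 choose 1) + (8 choose 2) + (8 choose 3) + (8 choose 4) + (8 choose 5) + 1
     = 1 + 8 + 28 + 56 + 70 + 56 + 1
     = 220.

220


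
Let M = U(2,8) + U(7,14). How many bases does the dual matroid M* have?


(M1+M2)* = M1* + M2*.
M1* = U(6,8), bases: C(8,6) = 28.
M2* = U(7,14), bases: C(14,7) = 3432.
|B(M*)| = 28 * 3432 = 96096.

96096


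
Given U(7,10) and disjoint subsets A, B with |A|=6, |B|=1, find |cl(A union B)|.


|A union B| = 6 + 1 = 7 (disjoint).
In U(7,10), cl(S) = S if |S| < 7, else cl(S) = E.
Since 7 >= 7, cl(A union B) = E.
|cl(A union B)| = 10.

10


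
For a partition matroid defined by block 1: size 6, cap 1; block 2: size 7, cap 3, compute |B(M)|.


A basis picks exactly ci elements from block i.
Number of bases = product of C(|Si|, ci).
= C(6,1) * C(7,3)
= 6 * 35
= 210.

210


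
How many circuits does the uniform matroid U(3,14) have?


In U(3,14), circuits are the (4)-element subsets.
Any set of 4 elements is dependent, and removing any one element gives
an independent set of size 3, so it is a minimal dependent set.
Number of circuits = C(14,4) = 14! / (4! * 10!) = 1001.

1001


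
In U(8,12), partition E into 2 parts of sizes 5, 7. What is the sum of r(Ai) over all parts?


r(Ai) = min(|Ai|, 8) for each part.
Sum = min(5,8) + min(7,8)
    = 5 + 7
    = 12.

12


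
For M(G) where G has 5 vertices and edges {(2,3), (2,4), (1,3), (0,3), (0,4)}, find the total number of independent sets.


An independent set in a graphic matroid is an acyclic edge subset.
G has 5 vertices and 5 edges.
Enumerate all 2^5 = 32 subsets, checking for acyclicity.
Total independent sets = 30.

30


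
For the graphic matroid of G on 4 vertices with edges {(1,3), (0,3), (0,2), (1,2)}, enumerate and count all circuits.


A circuit in a graphic matroid = edge set of a simple cycle.
G has 4 vertices and 4 edges.
Enumerating all minimal edge subsets forming cycles...
Total circuits found: 1.

1


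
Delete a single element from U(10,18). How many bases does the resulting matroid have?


Deleting e from U(10,18) gives U(10,17) since n > r.
Bases of U(10,17) = C(17,10) = 19448.

19448


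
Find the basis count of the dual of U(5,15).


The dual of U(r,n) is U(n-r, n) = U(10,15).
Bases of U(10,15) are all (10)-element subsets.
|B(M*)| = C(15,10) = 3003.

3003


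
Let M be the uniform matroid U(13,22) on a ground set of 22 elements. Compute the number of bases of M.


Bases of U(13,22) are all 13-element subsets of the 22-element ground set.
Number of bases = C(22,13).
C(22,13) = 22! / (13! * 9!) = 497420.

497420


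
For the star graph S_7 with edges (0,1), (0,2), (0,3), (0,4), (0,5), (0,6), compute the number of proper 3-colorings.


P(tree, k) = k * (k-1)^(6) for any tree on 7 vertices.
P(3) = 3 * 2^6 = 3 * 64 = 192.

192


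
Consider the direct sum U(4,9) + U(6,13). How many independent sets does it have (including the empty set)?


For a direct sum, |I(M1+M2)| = |I(M1)| * |I(M2)|.
|I(U(4,9))| = sum C(9,k) for k=0..4 = 256.
|I(U(6,13))| = sum C(13,k) for k=0..6 = 4096.
Total = 256 * 4096 = 1048576.

1048576


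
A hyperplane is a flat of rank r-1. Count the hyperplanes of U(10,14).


Hyperplanes of U(10,14) are flats of rank 9.
In a uniform matroid, these are exactly the (9)-element subsets.
Count = (14 choose 9) = 2002.

2002


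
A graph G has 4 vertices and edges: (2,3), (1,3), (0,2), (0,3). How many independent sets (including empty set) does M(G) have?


An independent set in a graphic matroid is an acyclic edge subset.
G has 4 vertices and 4 edges.
Enumerate all 2^4 = 16 subsets, checking for acyclicity.
Total independent sets = 14.

14


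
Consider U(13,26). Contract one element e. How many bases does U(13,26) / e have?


Contracting e from U(13,26) gives U(12,25).
Bases of U(12,25) = C(25,12) = 5200300.

5200300


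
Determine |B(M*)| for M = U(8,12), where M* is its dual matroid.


The dual of U(r,n) is U(n-r, n) = U(4,12).
Bases of U(4,12) are all (4)-element subsets.
|B(M*)| = (12 choose 4) = 495.

495


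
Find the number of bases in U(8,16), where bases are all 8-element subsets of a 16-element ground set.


Bases of U(8,16) are all 8-element subsets of the 16-element ground set.
Number of bases = C(16,8).
(16 choose 8) = 12870.

12870


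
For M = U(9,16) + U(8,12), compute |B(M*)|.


(M1+M2)* = M1* + M2*.
M1* = U(7,16), bases: C(16,7) = 11440.
M2* = U(4,12), bases: C(12,4) = 495.
|B(M*)| = 11440 * 495 = 5662800.

5662800


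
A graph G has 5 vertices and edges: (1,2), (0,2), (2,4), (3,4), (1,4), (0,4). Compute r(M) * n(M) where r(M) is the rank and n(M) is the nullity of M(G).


r(M) = |V| - c = 5 - 1 = 4.
nullity = |E| - r(M) = 6 - 4 = 2.
Product = 4 * 2 = 8.

8


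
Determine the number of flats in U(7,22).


Flats of U(7,22): every subset of size < 7 is a flat, plus E itself.
Count = C(22,0) + C(22,1) + C(22,2) + C(22,3) + C(22,4) + C(22,5) + C(22,6) + 1
     = 1 + 22 + 231 + 1540 + 7315 + 26334 + 74613 + 1
     = 110057.

110057


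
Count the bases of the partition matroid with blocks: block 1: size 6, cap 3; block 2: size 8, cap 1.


A basis picks exactly ci elements from block i.
Number of bases = product of C(|Si|, ci).
= C(6,3) * C(8,1)
= 20 * 8
= 160.

160


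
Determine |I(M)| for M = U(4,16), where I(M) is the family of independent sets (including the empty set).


Independent sets of U(4,16) are all subsets of size <= 4.
Count = C(16,0) + C(16,1) + C(16,2) + C(16,3) + C(16,4)
     = 1 + 16 + 120 + 560 + 1820
     = 2517.

2517


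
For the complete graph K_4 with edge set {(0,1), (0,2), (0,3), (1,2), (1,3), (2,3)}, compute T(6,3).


T(K_4; x,y) = x^3 + 3x^2 + 4xy + 2x + y^3 + 3y^2 + 2y.
Substituting x=6, y=3:
= 216 + 108 + 72 + 12 + 27 + 27 + 6
= 468.

468


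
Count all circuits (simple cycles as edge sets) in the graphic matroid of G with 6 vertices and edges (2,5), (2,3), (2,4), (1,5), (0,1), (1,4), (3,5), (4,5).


A circuit in a graphic matroid = edge set of a simple cycle.
G has 6 vertices and 8 edges.
Enumerating all minimal edge subsets forming cycles...
Total circuits found: 6.

6


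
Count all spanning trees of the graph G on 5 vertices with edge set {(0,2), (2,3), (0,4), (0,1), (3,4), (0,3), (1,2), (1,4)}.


By Kirchhoff's matrix tree theorem, the number of spanning trees equals
the determinant of any cofactor of the Laplacian matrix L.
G has 5 vertices and 8 edges.
Computing the (4 x 4) cofactor determinant gives 45.

45


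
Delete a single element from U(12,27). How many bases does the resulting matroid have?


Deleting e from U(12,27) gives U(12,26) since n > r.
Bases of U(12,26) = (26 choose 12) = 9657700.

9657700


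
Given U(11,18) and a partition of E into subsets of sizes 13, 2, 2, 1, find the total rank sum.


r(Ai) = min(|Ai|, 11) for each part.
Sum = min(13,11) + min(2,11) + min(2,11) + min(1,11)
    = 11 + 2 + 2 + 1
    = 16.

16
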